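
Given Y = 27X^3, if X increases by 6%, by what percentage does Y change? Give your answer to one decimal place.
19.1%

For Y = 27X^3:
If X → X(1 + 0.06)
Then Y → Y · (1 + 0.06)^3
     ≈ Y · 1.1910

Percentage change = ((1 + 0.06)^3 − 1) × 100% ≈ 19.1%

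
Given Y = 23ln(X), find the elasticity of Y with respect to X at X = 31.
Elasticity = 1/ln(31) ≈ 0.2912

Elasticity = (dY/dX) · (X/Y)

dY/dX = 23/X
At X = 31: dY/dX = 23/31, Y = 23·ln(31)

Elasticity = (23/31) · (31 / (23·ln(31))) = 1/ln(31) ≈ 0.2912

Interpretation: for a small percentage change in X, the percentage change in Y is approximately 0.29 times as large.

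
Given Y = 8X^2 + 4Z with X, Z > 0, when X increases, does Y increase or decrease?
Y increases

Taking the partial derivative:
∂Y/∂X = 16X

∂Y/∂X = 16X > 0 (assuming positive values)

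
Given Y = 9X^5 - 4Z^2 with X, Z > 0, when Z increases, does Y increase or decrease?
Y decreases

Taking the partial derivative:
∂Y/∂Z = -8Z

∂Y/∂Z = -8Z < 0 (assuming positive values)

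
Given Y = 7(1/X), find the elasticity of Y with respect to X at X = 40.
Elasticity = -1

Elasticity = (dY/dX) · (X/Y)

dY/dX = -7/X²
At X = 40: dY/dX = -7/1600, Y = 7/40

Elasticity = (-7/1600) · (40 / (7/40)) = -1

Interpretation: for a small percentage change in X, the percentage change in Y is approximately -1.00 times as large.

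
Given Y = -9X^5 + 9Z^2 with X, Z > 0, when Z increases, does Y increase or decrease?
Y increases

Taking the partial derivative:
∂Y/∂Z = 18Z

∂Y/∂Z = 18Z > 0 (assuming positive values)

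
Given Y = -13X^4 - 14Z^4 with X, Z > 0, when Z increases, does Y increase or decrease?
Y decreases

Taking the partial derivative:
∂Y/∂Z = -56Z^3

∂Y/∂Z = -56Z^3 < 0 (assuming positive values)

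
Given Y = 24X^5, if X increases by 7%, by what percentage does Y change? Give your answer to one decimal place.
40.3%

For Y = 24X^5:
If X → X(1 + 0.07)
Then Y → Y · (1 + 0.07)^5
     ≈ Y · 1.4026

Percentage change = ((1 + 0.07)^5 − 1) × 100% ≈ 40.3%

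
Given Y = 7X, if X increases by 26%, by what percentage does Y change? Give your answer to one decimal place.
26.0%

For Y = 7X:
If X → X(1 + 0.26)
Then Y → Y · (1 + 0.26)^1
     = Y · 1.2600

Percentage change = ((1 + 0.26)^1 − 1) × 100% = 26.0%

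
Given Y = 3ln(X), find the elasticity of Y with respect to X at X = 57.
Elasticity = 1/ln(57) ≈ 0.2473

Elasticity = (dY/dX) · (X/Y)

dY/dX = 3/X
At X = 57: dY/dX = 1/19, Y = 3·ln(57)

Elasticity = (1/19) · (57 / (3·ln(57))) = 1/ln(57) ≈ 0.2473

Interpretation: for a small percentage change in X, the percentage change in Y is approximately 0.25 times as large.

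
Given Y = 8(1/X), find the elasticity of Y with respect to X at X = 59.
Elasticity = -1

Elasticity = (dY/dX) · (X/Y)

dY/dX = -8/X²
At X = 59: dY/dX = -8/3481, Y = 8/59

Elasticity = (-8/3481) · (59 / (8/59)) = -1

Interpretation: for a small percentage change in X, the percentage change in Y is approximately -1.00 times as large.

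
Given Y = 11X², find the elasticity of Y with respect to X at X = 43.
Elasticity = 2

Elasticity = (dY/dX) · (X/Y)

dY/dX = 22·X
At X = 43: dY/dX = 946, Y = 20339

Elasticity = 946 · (43 / 20339) = 2

Interpretation: for a small percentage change in X, the percentage change in Y is approximately 2.00 times as large.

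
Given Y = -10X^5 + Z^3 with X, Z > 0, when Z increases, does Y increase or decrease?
Y increases

Taking the partial derivative:
∂Y/∂Z = 3Z^2

∂Y/∂Z = 3Z^2 > 0 (assuming positive values)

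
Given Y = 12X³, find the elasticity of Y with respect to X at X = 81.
Elasticity = 3

Elasticity = (dY/dX) · (X/Y)

dY/dX = 36·X²
At X = 81: dY/dX = 236196, Y = 6377292

Elasticity = 236196 · (81 / 6377292) = 3

Interpretation: for a small percentage change in X, the percentage change in Y is approximately 3.00 times as large.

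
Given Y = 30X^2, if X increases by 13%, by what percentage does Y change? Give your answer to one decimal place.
27.7%

For Y = 30X^2:
If X → X(1 + 0.13)
Then Y → Y · (1 + 0.13)^2
     = Y · 1.2769

Percentage change = ((1 + 0.13)^2 − 1) × 100% ≈ 27.7%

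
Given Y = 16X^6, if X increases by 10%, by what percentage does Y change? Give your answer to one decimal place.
77.2%

For Y = 16X^6:
If X → X(1 + 0.1)
Then Y → Y · (1 + 0.1)^6
     ≈ Y · 1.7716

Percentage change = ((1 + 0.1)^6 − 1) × 100% ≈ 77.2%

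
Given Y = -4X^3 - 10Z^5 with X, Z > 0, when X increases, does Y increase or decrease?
Y decreases

Taking the partial derivative:
∂Y/∂X = -12X^2

∂Y/∂X = -12X^2 < 0 (assuming positive values)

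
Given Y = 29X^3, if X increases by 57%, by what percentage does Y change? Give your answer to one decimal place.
287.0%

For Y = 29X^3:
If X → X(1 + 0.57)
Then Y → Y · (1 + 0.57)^3
     ≈ Y · 3.8699

Percentage change = ((1 + 0.57)^3 − 1) × 100% ≈ 287.0%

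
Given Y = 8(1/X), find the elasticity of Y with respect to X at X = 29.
Elasticity = -1

Elasticity = (dY/dX) · (X/Y)

dY/dX = -8/X²
At X = 29: dY/dX = -8/841, Y = 8/29

Elasticity = (-8/841) · (29 / (8/29)) = -1

Interpretation: for a small percentage change in X, the percentage change in Y is approximately -1.00 times as large.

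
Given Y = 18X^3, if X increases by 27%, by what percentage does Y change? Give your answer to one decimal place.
104.8%

For Y = 18X^3:
If X → X(1 + 0.27)
Then Y → Y · (1 + 0.27)^3
     ≈ Y · 2.0484

Percentage change = ((1 + 0.27)^3 − 1) × 100% ≈ 104.8%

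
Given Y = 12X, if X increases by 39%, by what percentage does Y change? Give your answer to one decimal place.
39.0%

For Y = 12X:
If X → X(1 + 0.39)
Then Y → Y · (1 + 0.39)^1
     = Y · 1.3900

Percentage change = ((1 + 0.39)^1 − 1) × 100% = 39.0%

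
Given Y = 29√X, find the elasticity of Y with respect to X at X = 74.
Elasticity = 1/2

Elasticity = (dY/dX) · (X/Y)

dY/dX = 29/(2·√X)
At X = 74: dY/dX = 29·√74/148, Y = 29·√74

Elasticity = (29·√74/148) · (74 / (29·√74)) = 1/2

Interpretation: for a small percentage change in X, the percentage change in Y is approximately 0.50 times as large.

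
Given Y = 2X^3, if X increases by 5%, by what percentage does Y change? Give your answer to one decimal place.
15.8%

For Y = 2X^3:
If X → X(1 + 0.05)
Then Y → Y · (1 + 0.05)^3
     ≈ Y · 1.1576

Percentage change = ((1 + 0.05)^3 − 1) × 100% ≈ 15.8%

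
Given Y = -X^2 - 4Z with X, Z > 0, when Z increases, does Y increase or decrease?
Y decreases

Taking the partial derivative:
∂Y/∂Z = -4

∂Y/∂Z = -4 < 0 (assuming positive values)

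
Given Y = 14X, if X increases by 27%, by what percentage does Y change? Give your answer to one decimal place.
27.0%

For Y = 14X:
If X → X(1 + 0.27)
Then Y → Y · (1 + 0.27)^1
     = Y · 1.2700

Percentage change = ((1 + 0.27)^1 − 1) × 100% = 27.0%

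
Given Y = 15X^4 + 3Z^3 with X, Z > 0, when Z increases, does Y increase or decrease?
Y increases

Taking the partial derivative:
∂Y/∂Z = 9Z^2

∂Y/∂Z = 9Z^2 > 0 (assuming positive values)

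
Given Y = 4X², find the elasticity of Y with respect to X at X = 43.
Elasticity = 2

Elasticity = (dY/dX) · (X/Y)

dY/dX = 8·X
At X = 43: dY/dX = 344, Y = 7396

Elasticity = 344 · (43 / 7396) = 2

Interpretation: for a small percentage change in X, the percentage change in Y is approximately 2.00 times as large.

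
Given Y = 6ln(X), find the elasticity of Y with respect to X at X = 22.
Elasticity = 1/ln(22) ≈ 0.3235

Elasticity = (dY/dX) · (X/Y)

dY/dX = 6/X
At X = 22: dY/dX = 3/11, Y = 6·ln(22)

Elasticity = (3/11) · (22 / (6·ln(22))) = 1/ln(22) ≈ 0.3235

Interpretation: for a small percentage change in X, the percentage change in Y is approximately 0.32 times as large.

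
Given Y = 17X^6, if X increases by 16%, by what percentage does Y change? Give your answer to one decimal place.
143.6%

For Y = 17X^6:
If X → X(1 + 0.16)
Then Y → Y · (1 + 0.16)^6
     ≈ Y · 2.4364

Percentage change = ((1 + 0.16)^6 − 1) × 100% ≈ 143.6%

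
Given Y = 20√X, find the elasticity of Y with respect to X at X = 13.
Elasticity = 1/2

Elasticity = (dY/dX) · (X/Y)

dY/dX = 10/√X
At X = 13: dY/dX = 10·√13/13, Y = 20·√13

Elasticity = (10·√13/13) · (13 / (20·√13)) = 1/2

Interpretation: for a small percentage change in X, the percentage change in Y is approximately 0.50 times as large.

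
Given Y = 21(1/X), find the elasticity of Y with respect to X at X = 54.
Elasticity = -1

Elasticity = (dY/dX) · (X/Y)

dY/dX = -21/X²
At X = 54: dY/dX = -7/972, Y = 7/18

Elasticity = (-7/972) · (54 / (7/18)) = -1

Interpretation: for a small percentage change in X, the percentage change in Y is approximately -1.00 times as large.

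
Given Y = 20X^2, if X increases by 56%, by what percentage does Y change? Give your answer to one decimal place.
143.4%

For Y = 20X^2:
If X → X(1 + 0.56)
Then Y → Y · (1 + 0.56)^2
     = Y · 2.4336

Percentage change = ((1 + 0.56)^2 − 1) × 100% ≈ 143.4%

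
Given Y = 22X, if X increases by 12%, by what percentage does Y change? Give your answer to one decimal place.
12.0%

For Y = 22X:
If X → X(1 + 0.12)
Then Y → Y · (1 + 0.12)^1
     = Y · 1.1200

Percentage change = ((1 + 0.12)^1 − 1) × 100% = 12.0%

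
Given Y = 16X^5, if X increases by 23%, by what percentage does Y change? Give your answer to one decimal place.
181.5%

For Y = 16X^5:
If X → X(1 + 0.23)
Then Y → Y · (1 + 0.23)^5
     ≈ Y · 2.8153

Percentage change = ((1 + 0.23)^5 − 1) × 100% ≈ 181.5%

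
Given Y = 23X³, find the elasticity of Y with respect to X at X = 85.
Elasticity = 3

Elasticity = (dY/dX) · (X/Y)

dY/dX = 69·X²
At X = 85: dY/dX = 498525, Y = 14124875

Elasticity = 498525 · (85 / 14124875) = 3

Interpretation: for a small percentage change in X, the percentage change in Y is approximately 3.00 times as large.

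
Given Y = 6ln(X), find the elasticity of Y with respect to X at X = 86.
Elasticity = 1/ln(86) ≈ 0.2245

Elasticity = (dY/dX) · (X/Y)

dY/dX = 6/X
At X = 86: dY/dX = 3/43, Y = 6·ln(86)

Elasticity = (3/43) · (86 / (6·ln(86))) = 1/ln(86) ≈ 0.2245

Interpretation: for a small percentage change in X, the percentage change in Y is approximately 0.22 times as large.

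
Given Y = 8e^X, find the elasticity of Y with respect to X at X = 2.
Elasticity = 2

Elasticity = (dY/dX) · (X/Y)

dY/dX = 8·e^X
At X = 2: dY/dX = 8·e^2, Y = 8·e^2

Elasticity = (8·e^2) · (2 / (8·e^2)) = 2

Interpretation: for a small percentage change in X, the percentage change in Y is approximately 2.00 times as large.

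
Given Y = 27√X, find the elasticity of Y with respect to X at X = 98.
Elasticity = 1/2

Elasticity = (dY/dX) · (X/Y)

dY/dX = 27/(2·√X)
At X = 98: dY/dX = 27·√2/28, Y = 189·√2

Elasticity = (27·√2/28) · (98 / (189·√2)) = 1/2

Interpretation: for a small percentage change in X, the percentage change in Y is approximately 0.50 times as large.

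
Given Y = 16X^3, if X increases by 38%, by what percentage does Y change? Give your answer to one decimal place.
162.8%

For Y = 16X^3:
If X → X(1 + 0.38)
Then Y → Y · (1 + 0.38)^3
     ≈ Y · 2.6281

Percentage change = ((1 + 0.38)^3 − 1) × 100% ≈ 162.8%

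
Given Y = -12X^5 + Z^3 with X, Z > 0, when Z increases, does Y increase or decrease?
Y increases

Taking the partial derivative:
∂Y/∂Z = 3Z^2

∂Y/∂Z = 3Z^2 > 0 (assuming positive values)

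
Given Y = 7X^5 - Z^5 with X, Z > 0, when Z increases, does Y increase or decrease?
Y decreases

Taking the partial derivative:
∂Y/∂Z = -5Z^4

∂Y/∂Z = -5Z^4 < 0 (assuming positive values)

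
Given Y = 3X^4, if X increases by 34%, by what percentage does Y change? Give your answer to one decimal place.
222.4%

For Y = 3X^4:
If X → X(1 + 0.34)
Then Y → Y · (1 + 0.34)^4
     ≈ Y · 3.2242

Percentage change = ((1 + 0.34)^4 − 1) × 100% ≈ 222.4%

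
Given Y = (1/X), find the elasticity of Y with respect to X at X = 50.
Elasticity = -1

Elasticity = (dY/dX) · (X/Y)

dY/dX = -1/X²
At X = 50: dY/dX = -1/2500, Y = 1/50

Elasticity = (-1/2500) · (50 / (1/50)) = -1

Interpretation: for a small percentage change in X, the percentage change in Y is approximately -1.00 times as large.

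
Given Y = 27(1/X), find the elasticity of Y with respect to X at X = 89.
Elasticity = -1

Elasticity = (dY/dX) · (X/Y)

dY/dX = -27/X²
At X = 89: dY/dX = -27/7921, Y = 27/89

Elasticity = (-27/7921) · (89 / (27/89)) = -1

Interpretation: for a small percentage change in X, the percentage change in Y is approximately -1.00 times as large.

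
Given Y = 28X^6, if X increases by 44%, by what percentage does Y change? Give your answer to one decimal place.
791.6%

For Y = 28X^6:
If X → X(1 + 0.44)
Then Y → Y · (1 + 0.44)^6
     ≈ Y · 8.9161

Percentage change = ((1 + 0.44)^6 − 1) × 100% ≈ 791.6%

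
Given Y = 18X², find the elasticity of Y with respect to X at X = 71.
Elasticity = 2

Elasticity = (dY/dX) · (X/Y)

dY/dX = 36·X
At X = 71: dY/dX = 2556, Y = 90738

Elasticity = 2556 · (71 / 90738) = 2

Interpretation: for a small percentage change in X, the percentage change in Y is approximately 2.00 times as large.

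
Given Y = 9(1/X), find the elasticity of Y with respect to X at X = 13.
Elasticity = -1

Elasticity = (dY/dX) · (X/Y)

dY/dX = -9/X²
At X = 13: dY/dX = -9/169, Y = 9/13

Elasticity = (-9/169) · (13 / (9/13)) = -1

Interpretation: for a small percentage change in X, the percentage change in Y is approximately -1.00 times as large.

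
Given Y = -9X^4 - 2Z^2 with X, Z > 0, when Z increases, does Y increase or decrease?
Y decreases

Taking the partial derivative:
∂Y/∂Z = -4Z

∂Y/∂Z = -4Z < 0 (assuming positive values)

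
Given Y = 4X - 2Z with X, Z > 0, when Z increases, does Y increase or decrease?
Y decreases

Taking the partial derivative:
∂Y/∂Z = -2

∂Y/∂Z = -2 < 0 (assuming positive values)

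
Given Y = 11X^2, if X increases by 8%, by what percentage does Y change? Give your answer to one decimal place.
16.6%

For Y = 11X^2:
If X → X(1 + 0.08)
Then Y → Y · (1 + 0.08)^2
     = Y · 1.1664

Percentage change = ((1 + 0.08)^2 − 1) × 100% ≈ 16.6%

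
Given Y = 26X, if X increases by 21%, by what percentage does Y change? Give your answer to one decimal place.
21.0%

For Y = 26X:
If X → X(1 + 0.21)
Then Y → Y · (1 + 0.21)^1
     = Y · 1.2100

Percentage change = ((1 + 0.21)^1 − 1) × 100% = 21.0%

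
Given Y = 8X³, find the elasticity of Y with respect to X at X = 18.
Elasticity = 3

Elasticity = (dY/dX) · (X/Y)

dY/dX = 24·X²
At X = 18: dY/dX = 7776, Y = 46656

Elasticity = 7776 · (18 / 46656) = 3

Interpretation: for a small percentage change in X, the percentage change in Y is approximately 3.00 times as large.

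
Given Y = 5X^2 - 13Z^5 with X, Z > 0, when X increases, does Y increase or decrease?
Y increases

Taking the partial derivative:
∂Y/∂X = 10X

∂Y/∂X = 10X > 0 (assuming positive values)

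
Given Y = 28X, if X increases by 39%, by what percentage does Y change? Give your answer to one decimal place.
39.0%

For Y = 28X:
If X → X(1 + 0.39)
Then Y → Y · (1 + 0.39)^1
     = Y · 1.3900

Percentage change = ((1 + 0.39)^1 − 1) × 100% = 39.0%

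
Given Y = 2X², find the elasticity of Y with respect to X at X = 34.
Elasticity = 2

Elasticity = (dY/dX) · (X/Y)

dY/dX = 4·X
At X = 34: dY/dX = 136, Y = 2312

Elasticity = 136 · (34 / 2312) = 2

Interpretation: for a small percentage change in X, the percentage change in Y is approximately 2.00 times as large.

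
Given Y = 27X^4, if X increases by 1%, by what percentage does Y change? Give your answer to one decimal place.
4.1%

For Y = 27X^4:
If X → X(1 + 0.01)
Then Y → Y · (1 + 0.01)^4
     ≈ Y · 1.0406

Percentage change = ((1 + 0.01)^4 − 1) × 100% ≈ 4.1%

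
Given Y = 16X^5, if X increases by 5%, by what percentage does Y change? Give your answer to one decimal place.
27.6%

For Y = 16X^5:
If X → X(1 + 0.05)
Then Y → Y · (1 + 0.05)^5
     ≈ Y · 1.2763

Percentage change = ((1 + 0.05)^5 − 1) × 100% ≈ 27.6%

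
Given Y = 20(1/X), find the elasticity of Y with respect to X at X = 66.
Elasticity = -1

Elasticity = (dY/dX) · (X/Y)

dY/dX = -20/X²
At X = 66: dY/dX = -5/1089, Y = 10/33

Elasticity = (-5/1089) · (66 / (10/33)) = -1

Interpretation: for a small percentage change in X, the percentage change in Y is approximately -1.00 times as large.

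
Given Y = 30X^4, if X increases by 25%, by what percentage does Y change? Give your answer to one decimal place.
144.1%

For Y = 30X^4:
If X → X(1 + 0.25)
Then Y → Y · (1 + 0.25)^4
     ≈ Y · 2.4414

Percentage change = ((1 + 0.25)^4 − 1) × 100% ≈ 144.1%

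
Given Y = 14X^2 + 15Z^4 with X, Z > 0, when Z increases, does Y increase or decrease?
Y increases

Taking the partial derivative:
∂Y/∂Z = 60Z^3

∂Y/∂Z = 60Z^3 > 0 (assuming positive values)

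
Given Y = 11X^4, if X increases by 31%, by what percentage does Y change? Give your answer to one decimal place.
194.5%

For Y = 11X^4:
If X → X(1 + 0.31)
Then Y → Y · (1 + 0.31)^4
     ≈ Y · 2.9450

Percentage change = ((1 + 0.31)^4 − 1) × 100% ≈ 194.5%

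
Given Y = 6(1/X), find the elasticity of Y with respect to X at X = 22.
Elasticity = -1

Elasticity = (dY/dX) · (X/Y)

dY/dX = -6/X²
At X = 22: dY/dX = -3/242, Y = 3/11

Elasticity = (-3/242) · (22 / (3/11)) = -1

Interpretation: for a small percentage change in X, the percentage change in Y is approximately -1.00 times as large.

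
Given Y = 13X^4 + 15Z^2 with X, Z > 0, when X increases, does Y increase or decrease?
Y increases

Taking the partial derivative:
∂Y/∂X = 52X^3

∂Y/∂X = 52X^3 > 0 (assuming positive values)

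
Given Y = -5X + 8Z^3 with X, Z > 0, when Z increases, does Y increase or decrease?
Y increases

Taking the partial derivative:
∂Y/∂Z = 24Z^2

∂Y/∂Z = 24Z^2 > 0 (assuming positive values)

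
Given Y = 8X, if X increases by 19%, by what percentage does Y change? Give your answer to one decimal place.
19.0%

For Y = 8X:
If X → X(1 + 0.19)
Then Y → Y · (1 + 0.19)^1
     = Y · 1.1900

Percentage change = ((1 + 0.19)^1 − 1) × 100% = 19.0%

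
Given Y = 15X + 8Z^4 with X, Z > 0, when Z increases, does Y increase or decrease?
Y increases

Taking the partial derivative:
∂Y/∂Z = 32Z^3

∂Y/∂Z = 32Z^3 > 0 (assuming positive values)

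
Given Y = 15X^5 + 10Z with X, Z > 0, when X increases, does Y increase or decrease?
Y increases

Taking the partial derivative:
∂Y/∂X = 75X^4

∂Y/∂X = 75X^4 > 0 (assuming positive values)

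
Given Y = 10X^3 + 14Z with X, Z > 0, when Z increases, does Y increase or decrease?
Y increases

Taking the partial derivative:
∂Y/∂Z = 14

∂Y/∂Z = 14 > 0 (assuming positive values)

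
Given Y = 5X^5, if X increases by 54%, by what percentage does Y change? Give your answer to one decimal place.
766.2%

For Y = 5X^5:
If X → X(1 + 0.54)
Then Y → Y · (1 + 0.54)^5
     ≈ Y · 8.6617

Percentage change = ((1 + 0.54)^5 − 1) × 100% ≈ 766.2%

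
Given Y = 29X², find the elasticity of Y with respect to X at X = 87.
Elasticity = 2

Elasticity = (dY/dX) · (X/Y)

dY/dX = 58·X
At X = 87: dY/dX = 5046, Y = 219501

Elasticity = 5046 · (87 / 219501) = 2

Interpretation: for a small percentage change in X, the percentage change in Y is approximately 2.00 times as large.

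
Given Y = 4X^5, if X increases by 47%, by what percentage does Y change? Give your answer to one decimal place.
586.4%

For Y = 4X^5:
If X → X(1 + 0.47)
Then Y → Y · (1 + 0.47)^5
     ≈ Y · 6.8641

Percentage change = ((1 + 0.47)^5 − 1) × 100% ≈ 586.4%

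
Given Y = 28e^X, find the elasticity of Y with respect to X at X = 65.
Elasticity = 65

Elasticity = (dY/dX) · (X/Y)

dY/dX = 28·e^X
At X = 65: dY/dX = 28·e^65, Y = 28·e^65

Elasticity = (28·e^65) · (65 / (28·e^65)) = 65

Interpretation: for a small percentage change in X, the percentage change in Y is approximately 65.00 times as large.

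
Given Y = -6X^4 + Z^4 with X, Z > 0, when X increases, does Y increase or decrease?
Y decreases

Taking the partial derivative:
∂Y/∂X = -24X^3

∂Y/∂X = -24X^3 < 0 (assuming positive values)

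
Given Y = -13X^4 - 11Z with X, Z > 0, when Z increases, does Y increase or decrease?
Y decreases

Taking the partial derivative:
∂Y/∂Z = -11

∂Y/∂Z = -11 < 0 (assuming positive values)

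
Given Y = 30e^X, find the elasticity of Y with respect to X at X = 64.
Elasticity = 64

Elasticity = (dY/dX) · (X/Y)

dY/dX = 30·e^X
At X = 64: dY/dX = 30·e^64, Y = 30·e^64

Elasticity = (30·e^64) · (64 / (30·e^64)) = 64

Interpretation: for a small percentage change in X, the percentage change in Y is approximately 64.00 times as large.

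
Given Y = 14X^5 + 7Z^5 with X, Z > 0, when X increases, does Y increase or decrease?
Y increases

Taking the partial derivative:
∂Y/∂X = 70X^4

∂Y/∂X = 70X^4 > 0 (assuming positive values)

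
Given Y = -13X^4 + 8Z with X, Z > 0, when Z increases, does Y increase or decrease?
Y increases

Taking the partial derivative:
∂Y/∂Z = 8

∂Y/∂Z = 8 > 0 (assuming positive values)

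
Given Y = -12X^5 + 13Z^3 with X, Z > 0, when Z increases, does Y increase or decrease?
Y increases

Taking the partial derivative:
∂Y/∂Z = 39Z^2

∂Y/∂Z = 39Z^2 > 0 (assuming positive values)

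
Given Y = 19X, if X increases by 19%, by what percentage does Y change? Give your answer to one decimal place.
19.0%

For Y = 19X:
If X → X(1 + 0.19)
Then Y → Y · (1 + 0.19)^1
     = Y · 1.1900

Percentage change = ((1 + 0.19)^1 − 1) × 100% = 19.0%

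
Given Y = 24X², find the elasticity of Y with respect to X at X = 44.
Elasticity = 2

Elasticity = (dY/dX) · (X/Y)

dY/dX = 48·X
At X = 44: dY/dX = 2112, Y = 46464

Elasticity = 2112 · (44 / 46464) = 2

Interpretation: for a small percentage change in X, the percentage change in Y is approximately 2.00 times as large.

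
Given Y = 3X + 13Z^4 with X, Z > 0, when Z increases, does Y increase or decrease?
Y increases

Taking the partial derivative:
∂Y/∂Z = 52Z^3

∂Y/∂Z = 52Z^3 > 0 (assuming positive values)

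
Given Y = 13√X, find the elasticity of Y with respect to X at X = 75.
Elasticity = 1/2

Elasticity = (dY/dX) · (X/Y)

dY/dX = 13/(2·√X)
At X = 75: dY/dX = 13·√3/30, Y = 65·√3

Elasticity = (13·√3/30) · (75 / (65·√3)) = 1/2

Interpretation: for a small percentage change in X, the percentage change in Y is approximately 0.50 times as large.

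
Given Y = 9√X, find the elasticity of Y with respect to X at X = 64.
Elasticity = 1/2

Elasticity = (dY/dX) · (X/Y)

dY/dX = 9/(2·√X)
At X = 64: dY/dX = 9/16, Y = 72

Elasticity = (9/16) · (64 / 72) = 1/2

Interpretation: for a small percentage change in X, the percentage change in Y is approximately 0.50 times as large.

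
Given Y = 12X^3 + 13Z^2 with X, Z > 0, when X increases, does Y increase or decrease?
Y increases

Taking the partial derivative:
∂Y/∂X = 36X^2

∂Y/∂X = 36X^2 > 0 (assuming positive values)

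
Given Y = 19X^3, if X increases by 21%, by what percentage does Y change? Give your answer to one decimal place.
77.2%

For Y = 19X^3:
If X → X(1 + 0.21)
Then Y → Y · (1 + 0.21)^3
     ≈ Y · 1.7716

Percentage change = ((1 + 0.21)^3 − 1) × 100% ≈ 77.2%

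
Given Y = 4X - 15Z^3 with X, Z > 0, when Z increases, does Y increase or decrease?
Y decreases

Taking the partial derivative:
∂Y/∂Z = -45Z^2

∂Y/∂Z = -45Z^2 < 0 (assuming positive values)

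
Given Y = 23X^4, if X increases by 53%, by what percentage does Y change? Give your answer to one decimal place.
448.0%

For Y = 23X^4:
If X → X(1 + 0.53)
Then Y → Y · (1 + 0.53)^4
     ≈ Y · 5.4798

Percentage change = ((1 + 0.53)^4 − 1) × 100% ≈ 448.0%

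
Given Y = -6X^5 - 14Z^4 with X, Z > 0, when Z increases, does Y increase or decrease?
Y decreases

Taking the partial derivative:
∂Y/∂Z = -56Z^3

∂Y/∂Z = -56Z^3 < 0 (assuming positive values)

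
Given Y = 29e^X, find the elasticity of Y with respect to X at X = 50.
Elasticity = 50

Elasticity = (dY/dX) · (X/Y)

dY/dX = 29·e^X
At X = 50: dY/dX = 29·e^50, Y = 29·e^50

Elasticity = (29·e^50) · (50 / (29·e^50)) = 50

Interpretation: for a small percentage change in X, the percentage change in Y is approximately 50.00 times as large.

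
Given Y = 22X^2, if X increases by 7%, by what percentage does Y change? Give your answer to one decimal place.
14.5%

For Y = 22X^2:
If X → X(1 + 0.07)
Then Y → Y · (1 + 0.07)^2
     = Y · 1.1449

Percentage change = ((1 + 0.07)^2 − 1) × 100% ≈ 14.5%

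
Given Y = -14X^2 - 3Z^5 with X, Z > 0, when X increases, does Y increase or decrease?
Y decreases

Taking the partial derivative:
∂Y/∂X = -28X

∂Y/∂X = -28X < 0 (assuming positive values)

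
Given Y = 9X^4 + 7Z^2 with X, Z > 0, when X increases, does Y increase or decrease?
Y increases

Taking the partial derivative:
∂Y/∂X = 36X^3

∂Y/∂X = 36X^3 > 0 (assuming positive values)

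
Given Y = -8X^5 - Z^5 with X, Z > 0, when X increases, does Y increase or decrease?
Y decreases

Taking the partial derivative:
∂Y/∂X = -40X^4

∂Y/∂X = -40X^4 < 0 (assuming positive values)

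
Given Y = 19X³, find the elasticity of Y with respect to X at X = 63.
Elasticity = 3

Elasticity = (dY/dX) · (X/Y)

dY/dX = 57·X²
At X = 63: dY/dX = 226233, Y = 4750893

Elasticity = 226233 · (63 / 4750893) = 3

Interpretation: for a small percentage change in X, the percentage change in Y is approximately 3.00 times as large.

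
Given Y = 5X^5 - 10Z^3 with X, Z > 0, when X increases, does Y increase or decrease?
Y increases

Taking the partial derivative:
∂Y/∂X = 25X^4

∂Y/∂X = 25X^4 > 0 (assuming positive values)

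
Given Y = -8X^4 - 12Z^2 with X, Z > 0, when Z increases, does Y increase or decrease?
Y decreases

Taking the partial derivative:
∂Y/∂Z = -24Z

∂Y/∂Z = -24Z < 0 (assuming positive values)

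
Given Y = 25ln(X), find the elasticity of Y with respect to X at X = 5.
Elasticity = 1/ln(5) ≈ 0.6213

Elasticity = (dY/dX) · (X/Y)

dY/dX = 25/X
At X = 5: dY/dX = 5, Y = 25·ln(5)

Elasticity = 5 · (5 / (25·ln(5))) = 1/ln(5) ≈ 0.6213

Interpretation: for a small percentage change in X, the percentage change in Y is approximately 0.62 times as large.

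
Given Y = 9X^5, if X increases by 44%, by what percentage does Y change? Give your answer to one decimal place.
519.2%

For Y = 9X^5:
If X → X(1 + 0.44)
Then Y → Y · (1 + 0.44)^5
     ≈ Y · 6.1917

Percentage change = ((1 + 0.44)^5 − 1) × 100% ≈ 519.2%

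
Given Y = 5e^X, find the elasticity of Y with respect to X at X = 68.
Elasticity = 68

Elasticity = (dY/dX) · (X/Y)

dY/dX = 5·e^X
At X = 68: dY/dX = 5·e^68, Y = 5·e^68

Elasticity = (5·e^68) · (68 / (5·e^68)) = 68

Interpretation: for a small percentage change in X, the percentage change in Y is approximately 68.00 times as large.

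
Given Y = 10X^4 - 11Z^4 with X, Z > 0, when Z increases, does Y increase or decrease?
Y decreases

Taking the partial derivative:
∂Y/∂Z = -44Z^3

∂Y/∂Z = -44Z^3 < 0 (assuming positive values)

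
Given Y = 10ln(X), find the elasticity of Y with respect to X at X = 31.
Elasticity = 1/ln(31) ≈ 0.2912

Elasticity = (dY/dX) · (X/Y)

dY/dX = 10/X
At X = 31: dY/dX = 10/31, Y = 10·ln(31)

Elasticity = (10/31) · (31 / (10·ln(31))) = 1/ln(31) ≈ 0.2912

Interpretation: for a small percentage change in X, the percentage change in Y is approximately 0.29 times as large.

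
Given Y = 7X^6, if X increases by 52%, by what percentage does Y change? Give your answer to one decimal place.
1133.3%

For Y = 7X^6:
If X → X(1 + 0.52)
Then Y → Y · (1 + 0.52)^6
     ≈ Y · 12.3328

Percentage change = ((1 + 0.52)^6 − 1) × 100% ≈ 1133.3%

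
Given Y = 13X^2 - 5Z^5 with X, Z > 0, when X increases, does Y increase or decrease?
Y increases

Taking the partial derivative:
∂Y/∂X = 26X

∂Y/∂X = 26X > 0 (assuming positive values)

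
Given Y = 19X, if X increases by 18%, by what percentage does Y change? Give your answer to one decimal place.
18.0%

For Y = 19X:
If X → X(1 + 0.18)
Then Y → Y · (1 + 0.18)^1
     = Y · 1.1800

Percentage change = ((1 + 0.18)^1 − 1) × 100% = 18.0%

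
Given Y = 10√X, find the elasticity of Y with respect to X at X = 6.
Elasticity = 1/2

Elasticity = (dY/dX) · (X/Y)

dY/dX = 5/√X
At X = 6: dY/dX = 5·√6/6, Y = 10·√6

Elasticity = (5·√6/6) · (6 / (10·√6)) = 1/2

Interpretation: for a small percentage change in X, the percentage change in Y is approximately 0.50 times as large.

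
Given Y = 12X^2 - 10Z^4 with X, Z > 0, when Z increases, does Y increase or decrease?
Y decreases

Taking the partial derivative:
∂Y/∂Z = -40Z^3

∂Y/∂Z = -40Z^3 < 0 (assuming positive values)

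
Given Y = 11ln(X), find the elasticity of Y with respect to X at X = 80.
Elasticity = 1/ln(80) ≈ 0.2282

Elasticity = (dY/dX) · (X/Y)

dY/dX = 11/X
At X = 80: dY/dX = 11/80, Y = 11·ln(80)

Elasticity = (11/80) · (80 / (11·ln(80))) = 1/ln(80) ≈ 0.2282

Interpretation: for a small percentage change in X, the percentage change in Y is approximately 0.23 times as large.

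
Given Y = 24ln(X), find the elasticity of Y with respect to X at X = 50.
Elasticity = 1/ln(50) ≈ 0.2556

Elasticity = (dY/dX) · (X/Y)

dY/dX = 24/X
At X = 50: dY/dX = 12/25, Y = 24·ln(50)

Elasticity = (12/25) · (50 / (24·ln(50))) = 1/ln(50) ≈ 0.2556

Interpretation: for a small percentage change in X, the percentage change in Y is approximately 0.26 times as large.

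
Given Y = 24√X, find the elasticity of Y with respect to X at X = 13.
Elasticity = 1/2

Elasticity = (dY/dX) · (X/Y)

dY/dX = 12/√X
At X = 13: dY/dX = 12·√13/13, Y = 24·√13

Elasticity = (12·√13/13) · (13 / (24·√13)) = 1/2

Interpretation: for a small percentage change in X, the percentage change in Y is approximately 0.50 times as large.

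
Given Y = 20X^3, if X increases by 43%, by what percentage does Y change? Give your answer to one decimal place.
192.4%

For Y = 20X^3:
If X → X(1 + 0.43)
Then Y → Y · (1 + 0.43)^3
     ≈ Y · 2.9242

Percentage change = ((1 + 0.43)^3 − 1) × 100% ≈ 192.4%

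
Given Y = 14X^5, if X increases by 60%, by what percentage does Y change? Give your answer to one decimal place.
948.6%

For Y = 14X^5:
If X → X(1 + 0.6)
Then Y → Y · (1 + 0.6)^5
     ≈ Y · 10.4858

Percentage change = ((1 + 0.6)^5 − 1) × 100% ≈ 948.6%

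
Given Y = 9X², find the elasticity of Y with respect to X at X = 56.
Elasticity = 2

Elasticity = (dY/dX) · (X/Y)

dY/dX = 18·X
At X = 56: dY/dX = 1008, Y = 28224

Elasticity = 1008 · (56 / 28224) = 2

Interpretation: for a small percentage change in X, the percentage change in Y is approximately 2.00 times as large.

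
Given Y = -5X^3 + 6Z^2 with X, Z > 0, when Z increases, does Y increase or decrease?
Y increases

Taking the partial derivative:
∂Y/∂Z = 12Z

∂Y/∂Z = 12Z > 0 (assuming positive values)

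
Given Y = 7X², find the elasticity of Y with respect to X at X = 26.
Elasticity = 2

Elasticity = (dY/dX) · (X/Y)

dY/dX = 14·X
At X = 26: dY/dX = 364, Y = 4732

Elasticity = 364 · (26 / 4732) = 2

Interpretation: for a small percentage change in X, the percentage change in Y is approximately 2.00 times as large.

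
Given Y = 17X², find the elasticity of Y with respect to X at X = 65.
Elasticity = 2

Elasticity = (dY/dX) · (X/Y)

dY/dX = 34·X
At X = 65: dY/dX = 2210, Y = 71825

Elasticity = 2210 · (65 / 71825) = 2

Interpretation: for a small percentage change in X, the percentage change in Y is approximately 2.00 times as large.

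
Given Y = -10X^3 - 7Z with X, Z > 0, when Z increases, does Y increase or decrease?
Y decreases

Taking the partial derivative:
∂Y/∂Z = -7

∂Y/∂Z = -7 < 0 (assuming positive values)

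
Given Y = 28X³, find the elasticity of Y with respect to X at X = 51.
Elasticity = 3

Elasticity = (dY/dX) · (X/Y)

dY/dX = 84·X²
At X = 51: dY/dX = 218484, Y = 3714228

Elasticity = 218484 · (51 / 3714228) = 3

Interpretation: for a small percentage change in X, the percentage change in Y is approximately 3.00 times as large.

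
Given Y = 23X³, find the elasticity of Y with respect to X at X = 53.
Elasticity = 3

Elasticity = (dY/dX) · (X/Y)

dY/dX = 69·X²
At X = 53: dY/dX = 193821, Y = 3424171

Elasticity = 193821 · (53 / 3424171) = 3

Interpretation: for a small percentage change in X, the percentage change in Y is approximately 3.00 times as large.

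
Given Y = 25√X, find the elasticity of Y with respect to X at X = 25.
Elasticity = 1/2

Elasticity = (dY/dX) · (X/Y)

dY/dX = 25/(2·√X)
At X = 25: dY/dX = 5/2, Y = 125

Elasticity = (5/2) · (25 / 125) = 1/2

Interpretation: for a small percentage change in X, the percentage change in Y is approximately 0.50 times as large.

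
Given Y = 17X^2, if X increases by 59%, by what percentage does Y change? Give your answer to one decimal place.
152.8%

For Y = 17X^2:
If X → X(1 + 0.59)
Then Y → Y · (1 + 0.59)^2
     = Y · 2.5281

Percentage change = ((1 + 0.59)^2 − 1) × 100% ≈ 152.8%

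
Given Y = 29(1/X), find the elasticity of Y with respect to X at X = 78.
Elasticity = -1

Elasticity = (dY/dX) · (X/Y)

dY/dX = -29/X²
At X = 78: dY/dX = -29/6084, Y = 29/78

Elasticity = (-29/6084) · (78 / (29/78)) = -1

Interpretation: for a small percentage change in X, the percentage change in Y is approximately -1.00 times as large.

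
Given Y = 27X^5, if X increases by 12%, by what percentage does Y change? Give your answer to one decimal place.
76.2%

For Y = 27X^5:
If X → X(1 + 0.12)
Then Y → Y · (1 + 0.12)^5
     ≈ Y · 1.7623

Percentage change = ((1 + 0.12)^5 − 1) × 100% ≈ 76.2%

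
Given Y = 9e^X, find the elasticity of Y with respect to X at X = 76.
Elasticity = 76

Elasticity = (dY/dX) · (X/Y)

dY/dX = 9·e^X
At X = 76: dY/dX = 9·e^76, Y = 9·e^76

Elasticity = (9·e^76) · (76 / (9·e^76)) = 76

Interpretation: for a small percentage change in X, the percentage change in Y is approximately 76.00 times as large.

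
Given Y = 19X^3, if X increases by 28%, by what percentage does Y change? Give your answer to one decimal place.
109.7%

For Y = 19X^3:
If X → X(1 + 0.28)
Then Y → Y · (1 + 0.28)^3
     ≈ Y · 2.0972

Percentage change = ((1 + 0.28)^3 − 1) × 100% ≈ 109.7%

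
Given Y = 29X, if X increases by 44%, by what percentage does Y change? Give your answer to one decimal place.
44.0%

For Y = 29X:
If X → X(1 + 0.44)
Then Y → Y · (1 + 0.44)^1
     = Y · 1.4400

Percentage change = ((1 + 0.44)^1 − 1) × 100% = 44.0%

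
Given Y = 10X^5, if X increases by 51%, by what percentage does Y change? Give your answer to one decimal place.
685.0%

For Y = 10X^5:
If X → X(1 + 0.51)
Then Y → Y · (1 + 0.51)^5
     ≈ Y · 7.8503

Percentage change = ((1 + 0.51)^5 − 1) × 100% ≈ 685.0%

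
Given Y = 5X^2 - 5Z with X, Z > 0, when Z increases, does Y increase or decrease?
Y decreases

Taking the partial derivative:
∂Y/∂Z = -5

∂Y/∂Z = -5 < 0 (assuming positive values)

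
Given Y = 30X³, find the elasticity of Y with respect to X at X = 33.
Elasticity = 3

Elasticity = (dY/dX) · (X/Y)

dY/dX = 90·X²
At X = 33: dY/dX = 98010, Y = 1078110

Elasticity = 98010 · (33 / 1078110) = 3

Interpretation: for a small percentage change in X, the percentage change in Y is approximately 3.00 times as large.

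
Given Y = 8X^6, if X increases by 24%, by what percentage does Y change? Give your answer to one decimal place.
263.5%

For Y = 8X^6:
If X → X(1 + 0.24)
Then Y → Y · (1 + 0.24)^6
     ≈ Y · 3.6352

Percentage change = ((1 + 0.24)^6 − 1) × 100% ≈ 263.5%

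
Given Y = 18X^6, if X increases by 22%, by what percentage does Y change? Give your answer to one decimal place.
229.7%

For Y = 18X^6:
If X → X(1 + 0.22)
Then Y → Y · (1 + 0.22)^6
     ≈ Y · 3.2973

Percentage change = ((1 + 0.22)^6 − 1) × 100% ≈ 229.7%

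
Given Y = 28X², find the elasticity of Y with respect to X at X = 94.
Elasticity = 2

Elasticity = (dY/dX) · (X/Y)

dY/dX = 56·X
At X = 94: dY/dX = 5264, Y = 247408

Elasticity = 5264 · (94 / 247408) = 2

Interpretation: for a small percentage change in X, the percentage change in Y is approximately 2.00 times as large.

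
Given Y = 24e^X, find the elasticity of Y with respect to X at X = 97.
Elasticity = 97

Elasticity = (dY/dX) · (X/Y)

dY/dX = 24·e^X
At X = 97: dY/dX = 24·e^97, Y = 24·e^97

Elasticity = (24·e^97) · (97 / (24·e^97)) = 97

Interpretation: for a small percentage change in X, the percentage change in Y is approximately 97.00 times as large.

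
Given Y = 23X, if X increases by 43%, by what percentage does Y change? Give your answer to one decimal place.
43.0%

For Y = 23X:
If X → X(1 + 0.43)
Then Y → Y · (1 + 0.43)^1
     = Y · 1.4300

Percentage change = ((1 + 0.43)^1 − 1) × 100% = 43.0%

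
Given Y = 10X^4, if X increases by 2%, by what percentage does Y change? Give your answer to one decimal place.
8.2%

For Y = 10X^4:
If X → X(1 + 0.02)
Then Y → Y · (1 + 0.02)^4
     ≈ Y · 1.0824

Percentage change = ((1 + 0.02)^4 − 1) × 100% ≈ 8.2%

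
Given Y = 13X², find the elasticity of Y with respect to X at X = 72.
Elasticity = 2

Elasticity = (dY/dX) · (X/Y)

dY/dX = 26·X
At X = 72: dY/dX = 1872, Y = 67392

Elasticity = 1872 · (72 / 67392) = 2

Interpretation: for a small percentage change in X, the percentage change in Y is approximately 2.00 times as large.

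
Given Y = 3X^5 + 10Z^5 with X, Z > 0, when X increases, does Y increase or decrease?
Y increases

Taking the partial derivative:
∂Y/∂X = 15X^4

∂Y/∂X = 15X^4 > 0 (assuming positive values)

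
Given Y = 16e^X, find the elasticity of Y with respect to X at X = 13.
Elasticity = 13

Elasticity = (dY/dX) · (X/Y)

dY/dX = 16·e^X
At X = 13: dY/dX = 16·e^13, Y = 16·e^13

Elasticity = (16·e^13) · (13 / (16·e^13)) = 13

Interpretation: for a small percentage change in X, the percentage change in Y is approximately 13.00 times as large.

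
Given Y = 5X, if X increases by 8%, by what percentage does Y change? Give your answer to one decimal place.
8.0%

For Y = 5X:
If X → X(1 + 0.08)
Then Y → Y · (1 + 0.08)^1
     = Y · 1.0800

Percentage change = ((1 + 0.08)^1 − 1) × 100% = 8.0%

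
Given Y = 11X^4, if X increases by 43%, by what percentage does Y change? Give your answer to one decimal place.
318.2%

For Y = 11X^4:
If X → X(1 + 0.43)
Then Y → Y · (1 + 0.43)^4
     ≈ Y · 4.1816

Percentage change = ((1 + 0.43)^4 − 1) × 100% ≈ 318.2%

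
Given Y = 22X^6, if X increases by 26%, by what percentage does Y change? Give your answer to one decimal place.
300.2%

For Y = 22X^6:
If X → X(1 + 0.26)
Then Y → Y · (1 + 0.26)^6
     ≈ Y · 4.0015

Percentage change = ((1 + 0.26)^6 − 1) × 100% ≈ 300.2%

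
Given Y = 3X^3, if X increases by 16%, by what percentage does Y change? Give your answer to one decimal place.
56.1%

For Y = 3X^3:
If X → X(1 + 0.16)
Then Y → Y · (1 + 0.16)^3
     ≈ Y · 1.5609

Percentage change = ((1 + 0.16)^3 − 1) × 100% ≈ 56.1%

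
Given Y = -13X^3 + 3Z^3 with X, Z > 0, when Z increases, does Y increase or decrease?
Y increases

Taking the partial derivative:
∂Y/∂Z = 9Z^2

∂Y/∂Z = 9Z^2 > 0 (assuming positive values)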